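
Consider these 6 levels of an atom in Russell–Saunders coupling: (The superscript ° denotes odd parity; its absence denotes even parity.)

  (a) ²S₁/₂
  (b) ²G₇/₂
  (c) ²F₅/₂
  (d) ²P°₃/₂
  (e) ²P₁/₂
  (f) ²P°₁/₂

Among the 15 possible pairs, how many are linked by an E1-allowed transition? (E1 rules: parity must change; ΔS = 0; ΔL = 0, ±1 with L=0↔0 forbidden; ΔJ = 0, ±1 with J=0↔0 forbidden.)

4

(a)–(b): forbidden (parity, ΔL, ΔJ).
(a)–(c): forbidden (parity, ΔL, ΔJ).
(a)–(d): allowed.
(a)–(e): forbidden (parity).
(a)–(f): allowed.
(b)–(c): forbidden (parity).
(b)–(d): forbidden (ΔL, ΔJ).
(b)–(e): forbidden (parity, ΔL, ΔJ).
(b)–(f): forbidden (ΔL, ΔJ).
(c)–(d): forbidden (ΔL).
(c)–(e): forbidden (parity, ΔL, ΔJ).
(c)–(f): forbidden (ΔL, ΔJ).
(d)–(e): allowed.
(d)–(f): forbidden (parity).
(e)–(f): allowed.
Allowed pairs: 4 of 15.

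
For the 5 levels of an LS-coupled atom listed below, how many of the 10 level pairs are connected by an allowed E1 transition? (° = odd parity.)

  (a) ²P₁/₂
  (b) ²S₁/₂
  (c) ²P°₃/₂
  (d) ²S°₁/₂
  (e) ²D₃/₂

(a)–(b): forbidden (parity).
(a)–(c): allowed.
(a)–(d): allowed.
(a)–(e): forbidden (parity).
(b)–(c): allowed.
(b)–(d): forbidden (ΔL).
(b)–(e): forbidden (parity, ΔL).
(c)–(d): forbidden (parity).
(c)–(e): allowed.
(d)–(e): forbidden (ΔL).
Allowed pairs: 4 of 10.

4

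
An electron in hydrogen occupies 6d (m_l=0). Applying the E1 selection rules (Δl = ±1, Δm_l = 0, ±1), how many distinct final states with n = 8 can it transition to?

E1 requires Δl = ±1, so l_f ∈ {1, 3}; with 0 ≤ l_f ≤ n_f−1 = 7, the allowed l_f values are {1, 3}.
For l_f = 1: m_f ∈ {m_i−1, m_i, m_i+1} ∩ [−1, 1] = {-1, 0, 1} → 3 states.
For l_f = 3: m_f ∈ {m_i−1, m_i, m_i+1} ∩ [−3, 3] = {-1, 0, 1} → 3 states.
Total: 6.

6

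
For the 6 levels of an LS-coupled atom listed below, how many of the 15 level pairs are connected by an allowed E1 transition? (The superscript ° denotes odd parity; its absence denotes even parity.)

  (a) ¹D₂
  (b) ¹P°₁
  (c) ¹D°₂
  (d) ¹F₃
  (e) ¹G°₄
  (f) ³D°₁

(a)–(b): allowed.
(a)–(c): allowed.
(a)–(d): forbidden (parity).
(a)–(e): forbidden (ΔL, ΔJ).
(a)–(f): forbidden (ΔS).
(b)–(c): forbidden (parity).
(b)–(d): forbidden (ΔL, ΔJ).
(b)–(e): forbidden (parity, ΔL, ΔJ).
(b)–(f): forbidden (parity, ΔS).
(c)–(d): allowed.
(c)–(e): forbidden (parity, ΔL, ΔJ).
(c)–(f): forbidden (parity, ΔS).
(d)–(e): allowed.
(d)–(f): forbidden (ΔS, ΔJ).
(e)–(f): forbidden (parity, ΔS, ΔL, ΔJ).
Allowed pairs: 4 of 15.

4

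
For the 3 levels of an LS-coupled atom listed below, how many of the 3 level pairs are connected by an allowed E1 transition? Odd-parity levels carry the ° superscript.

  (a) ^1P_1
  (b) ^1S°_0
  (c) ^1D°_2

2

(a)–(b): allowed.
(a)–(c): allowed.
(b)–(c): forbidden (parity, ΔL, ΔJ).
Allowed pairs: 2 of 3.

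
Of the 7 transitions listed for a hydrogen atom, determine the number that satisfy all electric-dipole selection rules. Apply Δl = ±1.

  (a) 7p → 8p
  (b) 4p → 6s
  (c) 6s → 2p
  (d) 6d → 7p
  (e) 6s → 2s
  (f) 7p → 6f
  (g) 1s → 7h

(a) forbidden — Δl = +0 (E1 requires Δl = ±1)
(b) allowed
(c) allowed
(d) allowed
(e) forbidden — Δl = +0 (E1 requires Δl = ±1)
(f) forbidden — Δl = +2 (E1 requires Δl = ±1)
(g) forbidden — Δl = +5 (E1 requires Δl = ±1)
Total allowed: 3 of 7.

3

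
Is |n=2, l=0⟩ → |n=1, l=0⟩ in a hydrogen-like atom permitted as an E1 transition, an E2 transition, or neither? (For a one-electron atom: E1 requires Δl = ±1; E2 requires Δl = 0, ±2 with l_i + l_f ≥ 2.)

neither

Δl = 0 − 0 = +0; l_i + l_f = 0.
E1 (Δl = ±1): not satisfied.
E2 (Δl = 0,±2, l_i+l_f ≥ 2): not satisfied.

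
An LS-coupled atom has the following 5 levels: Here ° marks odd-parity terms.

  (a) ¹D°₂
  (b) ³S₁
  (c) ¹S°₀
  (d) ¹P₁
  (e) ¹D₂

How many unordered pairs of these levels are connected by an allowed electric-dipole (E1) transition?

3

(a)–(b): forbidden (ΔS, ΔL).
(a)–(c): forbidden (parity, ΔL, ΔJ).
(a)–(d): allowed.
(a)–(e): allowed.
(b)–(c): forbidden (ΔS, ΔL).
(b)–(d): forbidden (parity, ΔS).
(b)–(e): forbidden (parity, ΔS, ΔL).
(c)–(d): allowed.
(c)–(e): forbidden (ΔL, ΔJ).
(d)–(e): forbidden (parity).
Allowed pairs: 3 of 10.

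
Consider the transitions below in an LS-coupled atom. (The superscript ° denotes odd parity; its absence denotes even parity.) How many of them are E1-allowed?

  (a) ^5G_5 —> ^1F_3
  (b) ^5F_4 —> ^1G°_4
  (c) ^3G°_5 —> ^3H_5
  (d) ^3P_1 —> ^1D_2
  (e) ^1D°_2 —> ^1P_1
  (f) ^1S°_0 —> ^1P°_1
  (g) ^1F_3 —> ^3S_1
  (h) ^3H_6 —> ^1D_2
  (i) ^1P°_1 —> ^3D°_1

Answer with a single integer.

2

(a) forbidden (parity, ΔS, ΔJ fail)
(b) forbidden (ΔS fails)
(c) allowed
(d) forbidden (parity, ΔS fail)
(e) allowed
(f) forbidden (parity fails)
(g) forbidden (parity, ΔS, ΔL, ΔJ fail)
(h) forbidden (parity, ΔS, ΔL, ΔJ fail)
(i) forbidden (parity, ΔS fail)
Total allowed: 2 of 9.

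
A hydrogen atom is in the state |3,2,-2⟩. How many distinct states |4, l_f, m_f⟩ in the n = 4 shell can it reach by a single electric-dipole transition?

4

E1 requires Δl = ±1, so l_f ∈ {1, 3}; with 0 ≤ l_f ≤ n_f−1 = 3, the allowed l_f values are {1, 3}.
For l_f = 1: m_f ∈ {m_i−1, m_i, m_i+1} ∩ [−1, 1] = {-1} → 1 state.
For l_f = 3: m_f ∈ {m_i−1, m_i, m_i+1} ∩ [−3, 3] = {-3, -2, -1} → 3 states.
Total: 4.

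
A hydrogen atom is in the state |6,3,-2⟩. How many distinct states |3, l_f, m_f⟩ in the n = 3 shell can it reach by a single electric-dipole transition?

E1 requires Δl = ±1, so l_f ∈ {2, 4}; with 0 ≤ l_f ≤ n_f−1 = 2, the allowed l_f values are {2}.
For l_f = 2: m_f ∈ {m_i−1, m_i, m_i+1} ∩ [−2, 2] = {-2, -1} → 2 states.
Total: 2.

2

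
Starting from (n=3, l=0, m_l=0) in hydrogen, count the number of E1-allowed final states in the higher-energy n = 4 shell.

3

E1 requires Δl = ±1, so l_f ∈ {-1, 1}; with 0 ≤ l_f ≤ n_f−1 = 3, the allowed l_f values are {1}.
For l_f = 1: m_f ∈ {m_i−1, m_i, m_i+1} ∩ [−1, 1] = {-1, 0, 1} → 3 states.
Total: 3.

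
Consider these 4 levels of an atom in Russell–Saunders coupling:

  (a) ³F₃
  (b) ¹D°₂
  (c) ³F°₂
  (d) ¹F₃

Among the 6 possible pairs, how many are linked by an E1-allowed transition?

2

(a)–(b): forbidden (ΔS).
(a)–(c): allowed.
(a)–(d): forbidden (parity, ΔS).
(b)–(c): forbidden (parity, ΔS).
(b)–(d): allowed.
(c)–(d): forbidden (ΔS).
Allowed pairs: 2 of 6.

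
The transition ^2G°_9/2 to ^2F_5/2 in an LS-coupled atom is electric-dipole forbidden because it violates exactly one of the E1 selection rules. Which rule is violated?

the ΔJ = 0, ±1 rule

Reading off the term symbols: S 1/2→1/2, L 4→3, J 9/2→5/2, parity odd→even.
Parity must change: odd → even — satisfied.
ΔS = 0: S: 1/2 → 1/2 — satisfied.
ΔL = 0, ±1 (not L=0↔0): L: 4 → 3, ΔL = -1 — satisfied.
ΔJ = 0, ±1 (not J=0↔0): J: 9/2 → 5/2, ΔJ = -2 — violated.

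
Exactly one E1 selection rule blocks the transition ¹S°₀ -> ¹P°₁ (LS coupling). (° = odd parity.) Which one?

parity

ΔJ = 0, ±1 (not J=0↔0): J: 0 → 1, ΔJ = +1 — passes.
ΔL = 0, ±1 (not L=0↔0): L: 0 → 1, ΔL = +1 — passes.
Parity must change: odd → odd — fails.
ΔS = 0: S: 0 → 0 — passes.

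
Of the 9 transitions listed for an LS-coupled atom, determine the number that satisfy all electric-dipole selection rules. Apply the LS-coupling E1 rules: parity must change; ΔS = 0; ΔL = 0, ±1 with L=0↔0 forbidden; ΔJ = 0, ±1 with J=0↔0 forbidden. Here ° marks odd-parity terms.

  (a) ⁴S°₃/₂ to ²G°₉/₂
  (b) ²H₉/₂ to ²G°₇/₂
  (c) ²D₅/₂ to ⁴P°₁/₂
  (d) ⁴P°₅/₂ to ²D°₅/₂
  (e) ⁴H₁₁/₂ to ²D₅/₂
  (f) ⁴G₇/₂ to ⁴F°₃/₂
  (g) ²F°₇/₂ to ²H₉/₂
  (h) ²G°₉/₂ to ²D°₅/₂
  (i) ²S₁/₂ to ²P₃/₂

(a) forbidden (parity, ΔS, ΔL, ΔJ fail)
(b) allowed
(c) forbidden (ΔS, ΔJ fail)
(d) forbidden (parity, ΔS fail)
(e) forbidden (parity, ΔS, ΔL, ΔJ fail)
(f) forbidden (ΔJ fails)
(g) forbidden (ΔL fails)
(h) forbidden (parity, ΔL, ΔJ fail)
(i) forbidden (parity fails)
Total allowed: 1 of 9.

1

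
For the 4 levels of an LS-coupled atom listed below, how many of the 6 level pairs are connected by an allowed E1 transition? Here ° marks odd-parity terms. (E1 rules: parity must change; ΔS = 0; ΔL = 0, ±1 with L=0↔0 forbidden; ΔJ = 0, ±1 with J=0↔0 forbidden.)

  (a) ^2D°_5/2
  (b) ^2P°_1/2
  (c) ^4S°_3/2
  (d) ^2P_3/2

(a)–(b): forbidden (parity, ΔJ).
(a)–(c): forbidden (parity, ΔS, ΔL).
(a)–(d): allowed.
(b)–(c): forbidden (parity, ΔS).
(b)–(d): allowed.
(c)–(d): forbidden (ΔS).
Allowed pairs: 2 of 6.

2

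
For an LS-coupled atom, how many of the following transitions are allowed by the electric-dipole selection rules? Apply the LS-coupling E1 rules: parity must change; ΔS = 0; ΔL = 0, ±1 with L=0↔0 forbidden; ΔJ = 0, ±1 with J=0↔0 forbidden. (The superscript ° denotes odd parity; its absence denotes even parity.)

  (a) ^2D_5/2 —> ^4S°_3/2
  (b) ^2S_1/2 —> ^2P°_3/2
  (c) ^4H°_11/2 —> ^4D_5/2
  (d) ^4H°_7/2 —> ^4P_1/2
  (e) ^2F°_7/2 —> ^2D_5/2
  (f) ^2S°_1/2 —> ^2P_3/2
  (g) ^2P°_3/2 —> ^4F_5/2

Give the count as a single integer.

3

(a) forbidden (ΔS, ΔL fail)
(b) allowed
(c) forbidden (ΔL, ΔJ fail)
(d) forbidden (ΔL, ΔJ fail)
(e) allowed
(f) allowed
(g) forbidden (ΔS, ΔL fail)
Total allowed: 3 of 7.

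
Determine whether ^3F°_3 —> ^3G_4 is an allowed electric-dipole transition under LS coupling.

allowed

Reading off the term symbols: S 1→1, L 3→4, J 3→4, parity odd→even.
Parity must change: odd → even — ok.
ΔS = 0: S: 1 → 1 — ok.
ΔL = 0, ±1 (not L=0↔0): L: 3 → 4, ΔL = +1 — ok.
ΔJ = 0, ±1 (not J=0↔0): J: 3 → 4, ΔJ = +1 — ok.
All four E1 rules are satisfied.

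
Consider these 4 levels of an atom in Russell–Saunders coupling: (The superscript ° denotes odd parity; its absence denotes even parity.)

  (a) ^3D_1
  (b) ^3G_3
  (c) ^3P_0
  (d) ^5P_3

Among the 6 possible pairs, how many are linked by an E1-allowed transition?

(a)–(b): forbidden (parity, ΔL, ΔJ).
(a)–(c): forbidden (parity).
(a)–(d): forbidden (parity, ΔS, ΔJ).
(b)–(c): forbidden (parity, ΔL, ΔJ).
(b)–(d): forbidden (parity, ΔS, ΔL).
(c)–(d): forbidden (parity, ΔS, ΔJ).
Allowed pairs: 0 of 6.

0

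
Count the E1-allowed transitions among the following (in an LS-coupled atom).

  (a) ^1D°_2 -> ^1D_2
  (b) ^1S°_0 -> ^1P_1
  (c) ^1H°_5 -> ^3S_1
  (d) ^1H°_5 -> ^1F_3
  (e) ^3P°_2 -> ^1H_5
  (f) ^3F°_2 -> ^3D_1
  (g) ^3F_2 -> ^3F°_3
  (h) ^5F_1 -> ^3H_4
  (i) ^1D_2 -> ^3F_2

4

(a) allowed
(b) allowed
(c) forbidden (ΔS, ΔL, ΔJ fail)
(d) forbidden (ΔL, ΔJ fail)
(e) forbidden (ΔS, ΔL, ΔJ fail)
(f) allowed
(g) allowed
(h) forbidden (parity, ΔS, ΔL, ΔJ fail)
(i) forbidden (parity, ΔS fail)
Total allowed: 4 of 9.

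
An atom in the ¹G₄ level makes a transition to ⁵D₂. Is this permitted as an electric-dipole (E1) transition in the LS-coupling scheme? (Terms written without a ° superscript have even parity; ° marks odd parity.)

forbidden

Initial level: S=0, L=4, J=4, parity even. Final level: S=2, L=2, J=2, parity even.
ΔS = 0: S: 0 → 2 — fails.
Parity must change: even → even — fails.
ΔL = 0, ±1 (not L=0↔0): L: 4 → 2, ΔL = -2 — fails.
ΔJ = 0, ±1 (not J=0↔0): J: 4 → 2, ΔJ = -2 — fails.
Rule(s) violated: parity, ΔS, ΔL, ΔJ.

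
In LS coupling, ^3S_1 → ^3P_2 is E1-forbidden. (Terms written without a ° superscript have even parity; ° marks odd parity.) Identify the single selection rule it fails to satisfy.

Parity must change: even → even — ✗.
ΔS = 0: S: 1 → 1 — ✓.
ΔL = 0, ±1 (not L=0↔0): L: 0 → 1, ΔL = +1 — ✓.
ΔJ = 0, ±1 (not J=0↔0): J: 1 → 2, ΔJ = +1 — ✓.

parity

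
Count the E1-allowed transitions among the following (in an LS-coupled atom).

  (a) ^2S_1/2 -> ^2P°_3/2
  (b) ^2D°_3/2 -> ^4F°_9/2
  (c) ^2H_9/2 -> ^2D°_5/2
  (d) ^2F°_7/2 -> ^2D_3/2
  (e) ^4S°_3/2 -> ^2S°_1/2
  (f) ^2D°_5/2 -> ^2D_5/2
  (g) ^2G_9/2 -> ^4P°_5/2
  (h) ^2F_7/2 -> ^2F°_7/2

3

(a) allowed
(b) forbidden (parity, ΔS, ΔJ fail)
(c) forbidden (ΔL, ΔJ fail)
(d) forbidden (ΔJ fails)
(e) forbidden (parity, ΔS, ΔL fail)
(f) allowed
(g) forbidden (ΔS, ΔL, ΔJ fail)
(h) allowed
Total allowed: 3 of 8.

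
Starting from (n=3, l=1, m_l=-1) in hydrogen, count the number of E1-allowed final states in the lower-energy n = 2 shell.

E1 requires Δl = ±1, so l_f ∈ {0, 2}; with 0 ≤ l_f ≤ n_f−1 = 1, the allowed l_f values are {0}.
For l_f = 0: m_f ∈ {m_i−1, m_i, m_i+1} ∩ [−0, 0] = {0} → 1 state.
Total: 1.

1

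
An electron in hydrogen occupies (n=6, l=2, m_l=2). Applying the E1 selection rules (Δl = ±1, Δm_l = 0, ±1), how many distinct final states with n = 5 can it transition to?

4

E1 requires Δl = ±1, so l_f ∈ {1, 3}; with 0 ≤ l_f ≤ n_f−1 = 4, the allowed l_f values are {1, 3}.
For l_f = 1: m_f ∈ {m_i−1, m_i, m_i+1} ∩ [−1, 1] = {1} → 1 state.
For l_f = 3: m_f ∈ {m_i−1, m_i, m_i+1} ∩ [−3, 3] = {1, 2, 3} → 3 states.
Total: 4.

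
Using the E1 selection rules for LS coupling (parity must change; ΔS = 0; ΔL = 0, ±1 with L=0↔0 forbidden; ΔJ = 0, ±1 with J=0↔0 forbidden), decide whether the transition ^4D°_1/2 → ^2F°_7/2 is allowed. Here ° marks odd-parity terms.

forbidden

Reading off the term symbols: S 3/2→1/2, L 2→3, J 1/2→7/2, parity odd→odd.
ΔL = 0, ±1 (not L=0↔0): L: 2 → 3, ΔL = +1 — ok.
Parity must change: odd → odd — fails.
ΔS = 0: S: 3/2 → 1/2 — fails.
ΔJ = 0, ±1 (not J=0↔0): J: 1/2 → 7/2, ΔJ = +3 — fails.
Rule(s) violated: parity, ΔS, ΔJ.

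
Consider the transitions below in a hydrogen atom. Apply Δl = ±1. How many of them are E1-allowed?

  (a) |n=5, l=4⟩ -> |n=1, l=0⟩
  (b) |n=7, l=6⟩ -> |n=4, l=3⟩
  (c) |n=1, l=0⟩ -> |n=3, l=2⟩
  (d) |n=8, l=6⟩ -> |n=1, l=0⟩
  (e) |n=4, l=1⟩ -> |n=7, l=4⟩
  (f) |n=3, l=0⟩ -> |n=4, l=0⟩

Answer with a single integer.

0

(a) forbidden — Δl = -4 (E1 requires Δl = ±1)
(b) forbidden — Δl = -3 (E1 requires Δl = ±1)
(c) forbidden — Δl = +2 (E1 requires Δl = ±1)
(d) forbidden — Δl = -6 (E1 requires Δl = ±1)
(e) forbidden — Δl = +3 (E1 requires Δl = ±1)
(f) forbidden — Δl = +0 (E1 requires Δl = ±1)
Total allowed: 0 of 6.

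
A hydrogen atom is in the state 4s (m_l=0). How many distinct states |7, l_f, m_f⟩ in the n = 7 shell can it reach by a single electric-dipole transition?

3

E1 requires Δl = ±1, so l_f ∈ {-1, 1}; with 0 ≤ l_f ≤ n_f−1 = 6, the allowed l_f values are {1}.
For l_f = 1: m_f ∈ {m_i−1, m_i, m_i+1} ∩ [−1, 1] = {-1, 0, 1} → 3 states.
Total: 3.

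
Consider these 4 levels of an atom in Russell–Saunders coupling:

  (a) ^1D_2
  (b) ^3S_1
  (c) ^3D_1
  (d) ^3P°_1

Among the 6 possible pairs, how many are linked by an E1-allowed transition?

(a)–(b): forbidden (parity, ΔS, ΔL).
(a)–(c): forbidden (parity, ΔS).
(a)–(d): forbidden (ΔS).
(b)–(c): forbidden (parity, ΔL).
(b)–(d): allowed.
(c)–(d): allowed.
Allowed pairs: 2 of 6.

2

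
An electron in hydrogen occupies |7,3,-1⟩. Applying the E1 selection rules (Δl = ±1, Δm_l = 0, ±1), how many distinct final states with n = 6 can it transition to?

E1 requires Δl = ±1, so l_f ∈ {2, 4}; with 0 ≤ l_f ≤ n_f−1 = 5, the allowed l_f values are {2, 4}.
For l_f = 2: m_f ∈ {m_i−1, m_i, m_i+1} ∩ [−2, 2] = {-2, -1, 0} → 3 states.
For l_f = 4: m_f ∈ {m_i−1, m_i, m_i+1} ∩ [−4, 4] = {-2, -1, 0} → 3 states.
Total: 6.

6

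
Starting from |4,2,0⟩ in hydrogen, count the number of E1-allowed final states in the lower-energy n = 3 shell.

3

E1 requires Δl = ±1, so l_f ∈ {1, 3}; with 0 ≤ l_f ≤ n_f−1 = 2, the allowed l_f values are {1}.
For l_f = 1: m_f ∈ {m_i−1, m_i, m_i+1} ∩ [−1, 1] = {-1, 0, 1} → 3 states.
Total: 3.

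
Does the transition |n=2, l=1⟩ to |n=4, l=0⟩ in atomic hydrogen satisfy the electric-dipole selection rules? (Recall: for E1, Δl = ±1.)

Initial l = 1, final l = 0, so Δl = -1. E1 requires Δl = ±1: ok.
All E1 selection rules are satisfied.

allowed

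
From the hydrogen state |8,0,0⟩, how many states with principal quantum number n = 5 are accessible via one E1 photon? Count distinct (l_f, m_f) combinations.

3

E1 requires Δl = ±1, so l_f ∈ {-1, 1}; with 0 ≤ l_f ≤ n_f−1 = 4, the allowed l_f values are {1}.
For l_f = 1: m_f ∈ {m_i−1, m_i, m_i+1} ∩ [−1, 1] = {-1, 0, 1} → 3 states.
Total: 3.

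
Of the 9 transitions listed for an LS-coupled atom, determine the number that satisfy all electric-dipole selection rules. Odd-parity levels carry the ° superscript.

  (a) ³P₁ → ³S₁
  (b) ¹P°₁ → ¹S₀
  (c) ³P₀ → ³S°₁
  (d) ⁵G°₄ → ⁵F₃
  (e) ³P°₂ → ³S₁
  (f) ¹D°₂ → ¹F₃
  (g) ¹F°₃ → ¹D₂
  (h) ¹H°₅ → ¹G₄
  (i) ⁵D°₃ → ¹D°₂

(a) forbidden (parity fails)
(b) allowed
(c) allowed
(d) allowed
(e) allowed
(f) allowed
(g) allowed
(h) allowed
(i) forbidden (parity, ΔS fail)
Total allowed: 7 of 9.

7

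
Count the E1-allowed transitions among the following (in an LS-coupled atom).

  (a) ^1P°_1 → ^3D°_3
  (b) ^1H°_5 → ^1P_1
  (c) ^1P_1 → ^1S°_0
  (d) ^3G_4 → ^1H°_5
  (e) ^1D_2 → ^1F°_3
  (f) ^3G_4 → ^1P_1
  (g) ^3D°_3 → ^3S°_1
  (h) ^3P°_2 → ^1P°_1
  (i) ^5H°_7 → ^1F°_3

(a) forbidden (parity, ΔS, ΔJ fail)
(b) forbidden (ΔL, ΔJ fail)
(c) allowed
(d) forbidden (ΔS fails)
(e) allowed
(f) forbidden (parity, ΔS, ΔL, ΔJ fail)
(g) forbidden (parity, ΔL, ΔJ fail)
(h) forbidden (parity, ΔS fail)
(i) forbidden (parity, ΔS, ΔL, ΔJ fail)
Total allowed: 2 of 9.

2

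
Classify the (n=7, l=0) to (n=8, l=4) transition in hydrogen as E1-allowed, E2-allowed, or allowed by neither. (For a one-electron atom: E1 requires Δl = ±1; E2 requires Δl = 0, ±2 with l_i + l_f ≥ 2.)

Δl = 4 − 0 = +4; l_i + l_f = 4.
E1 (Δl = ±1): not satisfied.
E2 (Δl = 0,±2, l_i+l_f ≥ 2): not satisfied.

neither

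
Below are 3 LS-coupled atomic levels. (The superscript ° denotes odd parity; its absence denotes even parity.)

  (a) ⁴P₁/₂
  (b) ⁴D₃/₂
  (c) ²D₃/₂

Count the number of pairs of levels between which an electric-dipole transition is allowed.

(a)–(b): forbidden (parity).
(a)–(c): forbidden (parity, ΔS).
(b)–(c): forbidden (parity, ΔS).
Allowed pairs: 0 of 3.

0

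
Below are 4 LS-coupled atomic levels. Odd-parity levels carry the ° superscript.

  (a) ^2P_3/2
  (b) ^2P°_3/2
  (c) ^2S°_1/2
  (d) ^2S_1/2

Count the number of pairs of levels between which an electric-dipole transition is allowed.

(a)–(b): allowed.
(a)–(c): allowed.
(a)–(d): forbidden (parity).
(b)–(c): forbidden (parity).
(b)–(d): allowed.
(c)–(d): forbidden (ΔL).
Allowed pairs: 3 of 6.

3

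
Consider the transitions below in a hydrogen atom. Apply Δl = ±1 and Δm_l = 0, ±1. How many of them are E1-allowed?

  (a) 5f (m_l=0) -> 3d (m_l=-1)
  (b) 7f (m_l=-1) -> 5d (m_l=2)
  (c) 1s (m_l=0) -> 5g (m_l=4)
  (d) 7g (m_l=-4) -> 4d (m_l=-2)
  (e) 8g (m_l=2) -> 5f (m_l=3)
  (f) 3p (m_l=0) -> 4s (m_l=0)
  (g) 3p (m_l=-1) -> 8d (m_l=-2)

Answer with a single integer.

(a) allowed
(b) forbidden — Δm_l = +3 (E1 requires Δm_l = 0, ±1)
(c) forbidden — Δl = +4 (E1 requires Δl = ±1); Δm_l = +4 (E1 requires Δm_l = 0, ±1)
(d) forbidden — Δl = -2 (E1 requires Δl = ±1); Δm_l = +2 (E1 requires Δm_l = 0, ±1)
(e) allowed
(f) allowed
(g) allowed
Total allowed: 4 of 7.

4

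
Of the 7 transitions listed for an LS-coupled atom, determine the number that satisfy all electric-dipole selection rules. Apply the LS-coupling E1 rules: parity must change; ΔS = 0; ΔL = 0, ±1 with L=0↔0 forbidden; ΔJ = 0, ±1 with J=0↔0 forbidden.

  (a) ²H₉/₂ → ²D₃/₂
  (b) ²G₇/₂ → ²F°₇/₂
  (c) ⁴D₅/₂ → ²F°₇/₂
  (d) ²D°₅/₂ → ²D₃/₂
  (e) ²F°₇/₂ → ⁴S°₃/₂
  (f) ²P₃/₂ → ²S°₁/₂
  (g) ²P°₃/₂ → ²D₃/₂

(a) forbidden (parity, ΔL, ΔJ fail)
(b) allowed
(c) forbidden (ΔS fails)
(d) allowed
(e) forbidden (parity, ΔS, ΔL, ΔJ fail)
(f) allowed
(g) allowed
Total allowed: 4 of 7.

4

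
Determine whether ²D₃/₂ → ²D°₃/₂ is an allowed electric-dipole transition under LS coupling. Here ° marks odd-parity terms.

allowed

Reading off the term symbols: S 1/2→1/2, L 2→2, J 3/2→3/2, parity even→odd.
ΔL = 0, ±1 (not L=0↔0): L: 2 → 2, ΔL = +0 — satisfied.
Parity must change: even → odd — satisfied.
ΔJ = 0, ±1 (not J=0↔0): J: 3/2 → 3/2, ΔJ = +0 — satisfied.
ΔS = 0: S: 1/2 → 1/2 — satisfied.
All four E1 rules are satisfied.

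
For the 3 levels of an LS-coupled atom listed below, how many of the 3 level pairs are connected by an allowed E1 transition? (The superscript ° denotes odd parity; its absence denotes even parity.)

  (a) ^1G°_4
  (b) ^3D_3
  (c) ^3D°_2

(a)–(b): forbidden (ΔS, ΔL).
(a)–(c): forbidden (parity, ΔS, ΔL, ΔJ).
(b)–(c): allowed.
Allowed pairs: 1 of 3.

1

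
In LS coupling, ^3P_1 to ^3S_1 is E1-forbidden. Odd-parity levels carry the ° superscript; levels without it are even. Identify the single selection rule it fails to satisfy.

Parity must change: even → even — fails.
ΔS = 0: S: 1 → 1 — passes.
ΔL = 0, ±1 (not L=0↔0): L: 1 → 0, ΔL = -1 — passes.
ΔJ = 0, ±1 (not J=0↔0): J: 1 → 1, ΔJ = +0 — passes.

parity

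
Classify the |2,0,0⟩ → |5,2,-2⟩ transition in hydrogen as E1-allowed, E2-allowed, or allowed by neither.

E2

Δl = 2 − 0 = +2; l_i + l_f = 2.
Δm_l = -2.
E1 (Δl = ±1, |Δm_l| ≤ 1): not satisfied.
E2 (Δl = 0,±2, l_i+l_f ≥ 2, |Δm_l| ≤ 2): satisfied.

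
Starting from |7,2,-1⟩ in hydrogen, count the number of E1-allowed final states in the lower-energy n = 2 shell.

E1 requires Δl = ±1, so l_f ∈ {1, 3}; with 0 ≤ l_f ≤ n_f−1 = 1, the allowed l_f values are {1}.
For l_f = 1: m_f ∈ {m_i−1, m_i, m_i+1} ∩ [−1, 1] = {-1, 0} → 2 states.
Total: 2.

2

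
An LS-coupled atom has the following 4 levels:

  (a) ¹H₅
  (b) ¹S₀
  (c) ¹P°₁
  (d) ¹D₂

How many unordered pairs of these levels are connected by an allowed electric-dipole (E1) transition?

(a)–(b): forbidden (parity, ΔL, ΔJ).
(a)–(c): forbidden (ΔL, ΔJ).
(a)–(d): forbidden (parity, ΔL, ΔJ).
(b)–(c): allowed.
(b)–(d): forbidden (parity, ΔL, ΔJ).
(c)–(d): allowed.
Allowed pairs: 2 of 6.

2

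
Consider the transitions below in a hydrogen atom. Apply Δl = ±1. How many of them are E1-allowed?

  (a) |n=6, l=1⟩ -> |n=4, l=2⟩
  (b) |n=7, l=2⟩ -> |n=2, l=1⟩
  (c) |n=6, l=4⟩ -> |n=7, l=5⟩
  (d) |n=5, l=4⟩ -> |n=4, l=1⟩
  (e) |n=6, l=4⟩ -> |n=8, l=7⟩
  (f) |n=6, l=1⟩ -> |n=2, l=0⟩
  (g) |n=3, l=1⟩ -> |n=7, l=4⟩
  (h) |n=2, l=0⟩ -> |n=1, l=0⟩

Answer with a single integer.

(a) allowed
(b) allowed
(c) allowed
(d) forbidden — Δl = -3 (E1 requires Δl = ±1)
(e) forbidden — Δl = +3 (E1 requires Δl = ±1)
(f) allowed
(g) forbidden — Δl = +3 (E1 requires Δl = ±1)
(h) forbidden — Δl = +0 (E1 requires Δl = ±1)
Total allowed: 4 of 8.

4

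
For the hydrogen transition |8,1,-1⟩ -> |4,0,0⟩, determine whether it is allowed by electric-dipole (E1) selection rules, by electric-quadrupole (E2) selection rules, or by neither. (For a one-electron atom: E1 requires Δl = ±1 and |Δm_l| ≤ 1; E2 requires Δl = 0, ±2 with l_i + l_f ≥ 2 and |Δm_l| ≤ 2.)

Δl = 0 − 1 = -1; l_i + l_f = 1.
Δm_l = +1.
E1 (Δl = ±1, |Δm_l| ≤ 1): satisfied.
E2 (Δl = 0,±2, l_i+l_f ≥ 2, |Δm_l| ≤ 2): not satisfied.

E1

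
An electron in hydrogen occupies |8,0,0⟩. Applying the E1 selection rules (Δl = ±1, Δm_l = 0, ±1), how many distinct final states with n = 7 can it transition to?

3

E1 requires Δl = ±1, so l_f ∈ {-1, 1}; with 0 ≤ l_f ≤ n_f−1 = 6, the allowed l_f values are {1}.
For l_f = 1: m_f ∈ {m_i−1, m_i, m_i+1} ∩ [−1, 1] = {-1, 0, 1} → 3 states.
Total: 3.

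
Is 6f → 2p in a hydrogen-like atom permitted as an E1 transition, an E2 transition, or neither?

Δl = 1 − 3 = -2; l_i + l_f = 4.
E1 (Δl = ±1): not satisfied.
E2 (Δl = 0,±2, l_i+l_f ≥ 2): satisfied.

E2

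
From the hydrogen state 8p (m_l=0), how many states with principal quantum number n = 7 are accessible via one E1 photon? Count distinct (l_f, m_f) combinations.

4

E1 requires Δl = ±1, so l_f ∈ {0, 2}; with 0 ≤ l_f ≤ n_f−1 = 6, the allowed l_f values are {0, 2}.
For l_f = 0: m_f ∈ {m_i−1, m_i, m_i+1} ∩ [−0, 0] = {0} → 1 state.
For l_f = 2: m_f ∈ {m_i−1, m_i, m_i+1} ∩ [−2, 2] = {-1, 0, 1} → 3 states.
Total: 4.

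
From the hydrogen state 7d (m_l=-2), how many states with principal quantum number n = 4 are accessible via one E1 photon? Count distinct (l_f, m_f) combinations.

4

E1 requires Δl = ±1, so l_f ∈ {1, 3}; with 0 ≤ l_f ≤ n_f−1 = 3, the allowed l_f values are {1, 3}.
For l_f = 1: m_f ∈ {m_i−1, m_i, m_i+1} ∩ [−1, 1] = {-1} → 1 state.
For l_f = 3: m_f ∈ {m_i−1, m_i, m_i+1} ∩ [−3, 3] = {-3, -2, -1} → 3 states.
Total: 4.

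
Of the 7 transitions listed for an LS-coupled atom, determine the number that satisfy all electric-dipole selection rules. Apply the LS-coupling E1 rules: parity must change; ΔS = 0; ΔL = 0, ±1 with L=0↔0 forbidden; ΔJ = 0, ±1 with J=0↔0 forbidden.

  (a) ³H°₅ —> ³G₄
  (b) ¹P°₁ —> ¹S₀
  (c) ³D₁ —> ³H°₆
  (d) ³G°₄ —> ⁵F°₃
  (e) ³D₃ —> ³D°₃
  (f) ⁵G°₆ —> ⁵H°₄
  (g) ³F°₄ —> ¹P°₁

3

(a) allowed
(b) allowed
(c) forbidden (ΔL, ΔJ fail)
(d) forbidden (parity, ΔS fail)
(e) allowed
(f) forbidden (parity, ΔJ fail)
(g) forbidden (parity, ΔS, ΔL, ΔJ fail)
Total allowed: 3 of 7.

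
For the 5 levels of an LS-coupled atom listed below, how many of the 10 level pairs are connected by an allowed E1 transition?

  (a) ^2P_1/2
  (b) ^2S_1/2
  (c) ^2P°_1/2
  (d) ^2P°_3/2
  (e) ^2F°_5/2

(a)–(b): forbidden (parity).
(a)–(c): allowed.
(a)–(d): allowed.
(a)–(e): forbidden (ΔL, ΔJ).
(b)–(c): allowed.
(b)–(d): allowed.
(b)–(e): forbidden (ΔL, ΔJ).
(c)–(d): forbidden (parity).
(c)–(e): forbidden (parity, ΔL, ΔJ).
(d)–(e): forbidden (parity, ΔL).
Allowed pairs: 4 of 10.

4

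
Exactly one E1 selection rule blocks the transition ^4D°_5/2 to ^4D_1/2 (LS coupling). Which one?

the ΔJ = 0, ±1 rule

Initial level: S=3/2, L=2, J=5/2, parity odd. Final level: S=3/2, L=2, J=1/2, parity even.
Parity must change: odd → even — ✓.
ΔS = 0: S: 3/2 → 3/2 — ✓.
ΔL = 0, ±1 (not L=0↔0): L: 2 → 2, ΔL = +0 — ✓.
ΔJ = 0, ±1 (not J=0↔0): J: 5/2 → 1/2, ΔJ = -2 — ✗.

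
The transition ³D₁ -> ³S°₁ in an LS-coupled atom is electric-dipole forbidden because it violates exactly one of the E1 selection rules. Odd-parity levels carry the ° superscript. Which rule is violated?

the ΔL = 0, ±1 rule

Initial level: S=1, L=2, J=1, parity even. Final level: S=1, L=0, J=1, parity odd.
Parity must change: even → odd — passes.
ΔS = 0: S: 1 → 1 — passes.
ΔJ = 0, ±1 (not J=0↔0): J: 1 → 1, ΔJ = +0 — passes.
ΔL = 0, ±1 (not L=0↔0): L: 2 → 0, ΔL = -2 — fails.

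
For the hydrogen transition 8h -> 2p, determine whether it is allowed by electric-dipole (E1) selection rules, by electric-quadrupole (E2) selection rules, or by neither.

neither

Δl = 1 − 5 = -4; l_i + l_f = 6.
E1 (Δl = ±1): not satisfied.
E2 (Δl = 0,±2, l_i+l_f ≥ 2): not satisfied.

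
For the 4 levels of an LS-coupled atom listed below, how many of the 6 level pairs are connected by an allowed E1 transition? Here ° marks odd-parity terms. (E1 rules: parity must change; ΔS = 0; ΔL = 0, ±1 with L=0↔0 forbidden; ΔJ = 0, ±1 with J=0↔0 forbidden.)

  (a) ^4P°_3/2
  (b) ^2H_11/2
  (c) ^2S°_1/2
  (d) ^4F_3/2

(a)–(b): forbidden (ΔS, ΔL, ΔJ).
(a)–(c): forbidden (parity, ΔS).
(a)–(d): forbidden (ΔL).
(b)–(c): forbidden (ΔL, ΔJ).
(b)–(d): forbidden (parity, ΔS, ΔL, ΔJ).
(c)–(d): forbidden (ΔS, ΔL).
Allowed pairs: 0 of 6.

0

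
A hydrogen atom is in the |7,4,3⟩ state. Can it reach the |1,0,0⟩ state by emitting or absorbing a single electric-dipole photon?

Initial l = 4, final l = 0, so Δl = -4. E1 requires Δl = ±1: fails.
m_l: 3 → 0 (Δm_l = -3). |Δm_l| ≤ 1 fails.
The transition is electric-dipole forbidden.

forbidden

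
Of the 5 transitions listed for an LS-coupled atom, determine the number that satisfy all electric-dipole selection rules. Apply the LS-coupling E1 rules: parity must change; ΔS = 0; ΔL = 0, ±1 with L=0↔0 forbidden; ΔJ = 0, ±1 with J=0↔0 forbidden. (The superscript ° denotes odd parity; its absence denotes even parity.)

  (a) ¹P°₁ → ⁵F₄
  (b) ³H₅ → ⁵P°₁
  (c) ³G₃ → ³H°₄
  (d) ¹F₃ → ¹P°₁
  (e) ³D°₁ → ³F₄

1

(a) forbidden (ΔS, ΔL, ΔJ fail)
(b) forbidden (ΔS, ΔL, ΔJ fail)
(c) allowed
(d) forbidden (ΔL, ΔJ fail)
(e) forbidden (ΔJ fails)
Total allowed: 1 of 5.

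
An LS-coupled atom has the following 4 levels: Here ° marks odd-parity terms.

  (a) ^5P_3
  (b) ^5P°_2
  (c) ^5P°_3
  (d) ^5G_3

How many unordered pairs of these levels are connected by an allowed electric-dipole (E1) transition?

2

(a)–(b): allowed.
(a)–(c): allowed.
(a)–(d): forbidden (parity, ΔL).
(b)–(c): forbidden (parity).
(b)–(d): forbidden (ΔL).
(c)–(d): forbidden (ΔL).
Allowed pairs: 2 of 6.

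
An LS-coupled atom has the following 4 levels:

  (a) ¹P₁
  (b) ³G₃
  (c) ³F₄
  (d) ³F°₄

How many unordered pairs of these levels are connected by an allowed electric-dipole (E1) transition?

(a)–(b): forbidden (parity, ΔS, ΔL, ΔJ).
(a)–(c): forbidden (parity, ΔS, ΔL, ΔJ).
(a)–(d): forbidden (ΔS, ΔL, ΔJ).
(b)–(c): forbidden (parity).
(b)–(d): allowed.
(c)–(d): allowed.
Allowed pairs: 2 of 6.

2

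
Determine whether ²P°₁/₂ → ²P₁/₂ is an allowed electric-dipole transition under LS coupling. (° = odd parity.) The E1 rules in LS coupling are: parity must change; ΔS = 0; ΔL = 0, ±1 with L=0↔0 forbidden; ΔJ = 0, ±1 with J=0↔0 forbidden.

allowed

Parity must change: odd → even — ok.
ΔS = 0: S: 1/2 → 1/2 — ok.
ΔL = 0, ±1 (not L=0↔0): L: 1 → 1, ΔL = +0 — ok.
ΔJ = 0, ±1 (not J=0↔0): J: 1/2 → 1/2, ΔJ = +0 — ok.
All four E1 rules are satisfied.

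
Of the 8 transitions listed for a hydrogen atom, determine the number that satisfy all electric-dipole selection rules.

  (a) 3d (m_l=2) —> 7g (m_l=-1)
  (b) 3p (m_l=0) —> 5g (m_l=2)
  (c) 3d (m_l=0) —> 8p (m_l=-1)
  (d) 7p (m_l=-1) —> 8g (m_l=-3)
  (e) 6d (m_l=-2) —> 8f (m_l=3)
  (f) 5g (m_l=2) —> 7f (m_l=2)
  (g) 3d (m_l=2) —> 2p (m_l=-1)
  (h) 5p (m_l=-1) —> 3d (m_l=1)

(a) forbidden — Δl = +2 (E1 requires Δl = ±1); Δm_l = -3 (E1 requires Δm_l = 0, ±1)
(b) forbidden — Δl = +3 (E1 requires Δl = ±1); Δm_l = +2 (E1 requires Δm_l = 0, ±1)
(c) allowed
(d) forbidden — Δl = +3 (E1 requires Δl = ±1); Δm_l = -2 (E1 requires Δm_l = 0, ±1)
(e) forbidden — Δm_l = +5 (E1 requires Δm_l = 0, ±1)
(f) allowed
(g) forbidden — Δm_l = -3 (E1 requires Δm_l = 0, ±1)
(h) forbidden — Δm_l = +2 (E1 requires Δm_l = 0, ±1)
Total allowed: 2 of 8.

2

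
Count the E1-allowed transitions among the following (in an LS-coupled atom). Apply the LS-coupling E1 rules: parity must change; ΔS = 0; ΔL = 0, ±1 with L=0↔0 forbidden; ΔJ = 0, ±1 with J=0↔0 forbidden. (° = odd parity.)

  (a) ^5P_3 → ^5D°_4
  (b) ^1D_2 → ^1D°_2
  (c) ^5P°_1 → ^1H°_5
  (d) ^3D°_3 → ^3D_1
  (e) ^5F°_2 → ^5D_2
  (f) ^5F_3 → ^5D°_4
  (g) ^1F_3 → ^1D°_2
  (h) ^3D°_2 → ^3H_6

5

(a) allowed
(b) allowed
(c) forbidden (parity, ΔS, ΔL, ΔJ fail)
(d) forbidden (ΔJ fails)
(e) allowed
(f) allowed
(g) allowed
(h) forbidden (ΔL, ΔJ fail)
Total allowed: 5 of 8.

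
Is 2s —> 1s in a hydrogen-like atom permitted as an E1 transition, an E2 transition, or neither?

neither

Δl = 0 − 0 = +0; l_i + l_f = 0.
E1 (Δl = ±1): not satisfied.
E2 (Δl = 0,±2, l_i+l_f ≥ 2): not satisfied.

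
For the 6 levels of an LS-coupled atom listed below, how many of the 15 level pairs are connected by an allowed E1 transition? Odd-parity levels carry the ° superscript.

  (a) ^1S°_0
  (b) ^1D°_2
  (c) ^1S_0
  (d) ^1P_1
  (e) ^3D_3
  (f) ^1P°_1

4

(a)–(b): forbidden (parity, ΔL, ΔJ).
(a)–(c): forbidden (ΔL, ΔJ).
(a)–(d): allowed.
(a)–(e): forbidden (ΔS, ΔL, ΔJ).
(a)–(f): forbidden (parity).
(b)–(c): forbidden (ΔL, ΔJ).
(b)–(d): allowed.
(b)–(e): forbidden (ΔS).
(b)–(f): forbidden (parity).
(c)–(d): forbidden (parity).
(c)–(e): forbidden (parity, ΔS, ΔL, ΔJ).
(c)–(f): allowed.
(d)–(e): forbidden (parity, ΔS, ΔJ).
(d)–(f): allowed.
(e)–(f): forbidden (ΔS, ΔJ).
Allowed pairs: 4 of 15.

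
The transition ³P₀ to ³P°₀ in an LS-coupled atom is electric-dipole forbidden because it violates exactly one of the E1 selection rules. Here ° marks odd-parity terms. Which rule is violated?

Parity must change: even → odd — satisfied.
ΔS = 0: S: 1 → 1 — satisfied.
ΔL = 0, ±1 (not L=0↔0): L: 1 → 1, ΔL = +0 — satisfied.
ΔJ = 0, ±1 (not J=0↔0): J: 0 → 0, ΔJ = +0 — violated.

the J=0 ↔ J=0 exclusion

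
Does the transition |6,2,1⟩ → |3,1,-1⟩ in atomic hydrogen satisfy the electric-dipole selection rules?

l: 2 → 1 (Δl = -1). Δl = ±1 ✓.
Δm_l = -1 − (1) = -2. E1 requires Δm_l = 0, ±1: ✗.
The transition is electric-dipole forbidden.

forbidden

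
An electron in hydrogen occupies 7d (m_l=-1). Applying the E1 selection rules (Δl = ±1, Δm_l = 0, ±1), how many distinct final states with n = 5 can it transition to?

5

E1 requires Δl = ±1, so l_f ∈ {1, 3}; with 0 ≤ l_f ≤ n_f−1 = 4, the allowed l_f values are {1, 3}.
For l_f = 1: m_f ∈ {m_i−1, m_i, m_i+1} ∩ [−1, 1] = {-1, 0} → 2 states.
For l_f = 3: m_f ∈ {m_i−1, m_i, m_i+1} ∩ [−3, 3] = {-2, -1, 0} → 3 states.
Total: 5.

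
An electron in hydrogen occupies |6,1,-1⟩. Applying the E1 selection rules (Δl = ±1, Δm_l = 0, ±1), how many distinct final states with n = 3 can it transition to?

4

E1 requires Δl = ±1, so l_f ∈ {0, 2}; with 0 ≤ l_f ≤ n_f−1 = 2, the allowed l_f values are {0, 2}.
For l_f = 0: m_f ∈ {m_i−1, m_i, m_i+1} ∩ [−0, 0] = {0} → 1 state.
For l_f = 2: m_f ∈ {m_i−1, m_i, m_i+1} ∩ [−2, 2] = {-2, -1, 0} → 3 states.
Total: 4.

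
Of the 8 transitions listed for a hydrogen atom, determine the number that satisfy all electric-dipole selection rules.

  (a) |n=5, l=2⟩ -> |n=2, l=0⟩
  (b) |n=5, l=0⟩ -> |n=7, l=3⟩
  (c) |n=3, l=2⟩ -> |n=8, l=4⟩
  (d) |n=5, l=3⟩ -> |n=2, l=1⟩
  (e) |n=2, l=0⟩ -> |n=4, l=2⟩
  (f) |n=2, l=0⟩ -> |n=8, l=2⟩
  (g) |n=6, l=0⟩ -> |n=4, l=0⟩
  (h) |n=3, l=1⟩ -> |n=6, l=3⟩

0

(a) forbidden — Δl = -2 (E1 requires Δl = ±1)
(b) forbidden — Δl = +3 (E1 requires Δl = ±1)
(c) forbidden — Δl = +2 (E1 requires Δl = ±1)
(d) forbidden — Δl = -2 (E1 requires Δl = ±1)
(e) forbidden — Δl = +2 (E1 requires Δl = ±1)
(f) forbidden — Δl = +2 (E1 requires Δl = ±1)
(g) forbidden — Δl = +0 (E1 requires Δl = ±1)
(h) forbidden — Δl = +2 (E1 requires Δl = ±1)
Total allowed: 0 of 8.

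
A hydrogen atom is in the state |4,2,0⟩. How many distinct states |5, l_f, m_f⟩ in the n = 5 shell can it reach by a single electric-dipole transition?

E1 requires Δl = ±1, so l_f ∈ {1, 3}; with 0 ≤ l_f ≤ n_f−1 = 4, the allowed l_f values are {1, 3}.
For l_f = 1: m_f ∈ {m_i−1, m_i, m_i+1} ∩ [−1, 1] = {-1, 0, 1} → 3 states.
For l_f = 3: m_f ∈ {m_i−1, m_i, m_i+1} ∩ [−3, 3] = {-1, 0, 1} → 3 states.
Total: 6.

6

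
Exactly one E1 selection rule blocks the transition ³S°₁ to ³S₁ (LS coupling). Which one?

Reading off the term symbols: S 1→1, L 0→0, J 1→1, parity odd→even.
Parity must change: odd → even — passes.
ΔS = 0: S: 1 → 1 — passes.
ΔL = 0, ±1 (not L=0↔0): L: 0 → 0, ΔL = +0 — fails.
ΔJ = 0, ±1 (not J=0↔0): J: 1 → 1, ΔJ = +0 — passes.

the L=0 ↔ L=0 exclusion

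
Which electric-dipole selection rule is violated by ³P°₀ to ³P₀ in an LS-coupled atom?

the J=0 ↔ J=0 exclusion

Initial level: S=1, L=1, J=0, parity odd. Final level: S=1, L=1, J=0, parity even.
Parity must change: odd → even — ok.
ΔS = 0: S: 1 → 1 — ok.
ΔL = 0, ±1 (not L=0↔0): L: 1 → 1, ΔL = +0 — ok.
ΔJ = 0, ±1 (not J=0↔0): J: 0 → 0, ΔJ = +0 — fails.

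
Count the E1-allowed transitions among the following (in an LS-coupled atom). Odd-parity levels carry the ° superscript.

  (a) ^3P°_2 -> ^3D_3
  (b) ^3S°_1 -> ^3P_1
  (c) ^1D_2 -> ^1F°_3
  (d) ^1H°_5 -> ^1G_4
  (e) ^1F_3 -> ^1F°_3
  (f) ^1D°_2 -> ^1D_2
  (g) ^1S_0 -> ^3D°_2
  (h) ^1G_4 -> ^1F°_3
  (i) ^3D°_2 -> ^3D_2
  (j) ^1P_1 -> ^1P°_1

(a) allowed
(b) allowed
(c) allowed
(d) allowed
(e) allowed
(f) allowed
(g) forbidden (ΔS, ΔL, ΔJ fail)
(h) allowed
(i) allowed
(j) allowed
Total allowed: 9 of 10.

9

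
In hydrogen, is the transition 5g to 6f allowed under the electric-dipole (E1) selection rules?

allowed

Initial l = 4, final l = 3, so Δl = -1. E1 requires Δl = ±1: satisfied.
All E1 selection rules are satisfied.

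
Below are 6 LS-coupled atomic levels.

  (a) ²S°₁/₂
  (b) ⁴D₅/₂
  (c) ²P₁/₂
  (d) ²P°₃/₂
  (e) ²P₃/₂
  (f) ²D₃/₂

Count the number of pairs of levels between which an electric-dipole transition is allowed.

5

(a)–(b): forbidden (ΔS, ΔL, ΔJ).
(a)–(c): allowed.
(a)–(d): forbidden (parity).
(a)–(e): allowed.
(a)–(f): forbidden (ΔL).
(b)–(c): forbidden (parity, ΔS, ΔJ).
(b)–(d): forbidden (ΔS).
(b)–(e): forbidden (parity, ΔS).
(b)–(f): forbidden (parity, ΔS).
(c)–(d): allowed.
(c)–(e): forbidden (parity).
(c)–(f): forbidden (parity).
(d)–(e): allowed.
(d)–(f): allowed.
(e)–(f): forbidden (parity).
Allowed pairs: 5 of 15.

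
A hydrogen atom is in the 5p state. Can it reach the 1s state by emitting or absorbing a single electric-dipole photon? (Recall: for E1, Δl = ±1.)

allowed

Δl = 0 − 1 = -1; the E1 rule Δl = ±1 is satisfied.
All E1 selection rules are satisfied.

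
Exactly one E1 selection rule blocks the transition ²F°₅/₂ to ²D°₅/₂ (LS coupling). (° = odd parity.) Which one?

parity

Reading off the term symbols: S 1/2→1/2, L 3→2, J 5/2→5/2, parity odd→odd.
Parity must change: odd → odd — fails.
ΔS = 0: S: 1/2 → 1/2 — passes.
ΔL = 0, ±1 (not L=0↔0): L: 3 → 2, ΔL = -1 — passes.
ΔJ = 0, ±1 (not J=0↔0): J: 5/2 → 5/2, ΔJ = +0 — passes.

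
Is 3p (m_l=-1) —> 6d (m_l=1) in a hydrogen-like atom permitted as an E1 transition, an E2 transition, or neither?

Δl = 2 − 1 = +1; l_i + l_f = 3.
Δm_l = +2.
E1 (Δl = ±1, |Δm_l| ≤ 1): not satisfied.
E2 (Δl = 0,±2, l_i+l_f ≥ 2, |Δm_l| ≤ 2): not satisfied.

neither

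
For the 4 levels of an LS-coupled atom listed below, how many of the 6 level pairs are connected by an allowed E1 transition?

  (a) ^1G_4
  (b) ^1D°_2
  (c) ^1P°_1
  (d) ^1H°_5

1

(a)–(b): forbidden (ΔL, ΔJ).
(a)–(c): forbidden (ΔL, ΔJ).
(a)–(d): allowed.
(b)–(c): forbidden (parity).
(b)–(d): forbidden (parity, ΔL, ΔJ).
(c)–(d): forbidden (parity, ΔL, ΔJ).
Allowed pairs: 1 of 6.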